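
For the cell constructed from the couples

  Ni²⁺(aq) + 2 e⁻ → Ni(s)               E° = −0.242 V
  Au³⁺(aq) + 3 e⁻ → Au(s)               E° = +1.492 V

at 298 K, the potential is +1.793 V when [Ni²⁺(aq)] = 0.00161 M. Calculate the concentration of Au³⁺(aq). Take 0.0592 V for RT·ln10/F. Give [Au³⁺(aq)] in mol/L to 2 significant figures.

With Au³⁺/Au at the cathode and Ni²⁺/Ni at the anode, E°cell = +1.492 − (−0.242) = +1.734 V (n = 6).
Since E = E° − (0.0592/n)·log Q, log Q = n(E° − E)/0.0592 = −5.980.
The balanced reaction is 2 Au³⁺(aq) + 3 Ni(s) → 2 Au(s) + 3 Ni²⁺(aq), so Q = [Ni²⁺(aq)]^3 / [Au³⁺(aq)]^2.
Isolating [Au³⁺(aq)] in Q = 10^{−5.980} yields log [Au³⁺(aq)] = −1.200, i.e. 0.063 M.

0.063 M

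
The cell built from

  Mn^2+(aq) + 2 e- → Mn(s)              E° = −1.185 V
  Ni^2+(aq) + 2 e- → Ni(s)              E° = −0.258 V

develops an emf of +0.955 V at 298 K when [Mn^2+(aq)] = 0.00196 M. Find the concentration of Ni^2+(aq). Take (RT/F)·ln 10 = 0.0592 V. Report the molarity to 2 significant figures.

The Ni²⁺/Ni couple has the larger reduction potential, so it is the cathode: E°cell = −0.258 − (−1.185) = +0.927 V and n = 2.
Rearranging E = E° − (0.0592/n)·log Q gives log Q = 2(+0.927 − (+0.955))/0.0592 = −0.946.
The balanced reaction is Ni^2+(aq) + Mn(s) → Ni(s) + Mn^2+(aq), so Q = [Mn^2+(aq)] / [Ni^2+(aq)].
Solving for the unknown gives log [Ni^2+(aq)] = −1.762, so [Ni^2+(aq)] ≈ 0.017 M.

0.017 M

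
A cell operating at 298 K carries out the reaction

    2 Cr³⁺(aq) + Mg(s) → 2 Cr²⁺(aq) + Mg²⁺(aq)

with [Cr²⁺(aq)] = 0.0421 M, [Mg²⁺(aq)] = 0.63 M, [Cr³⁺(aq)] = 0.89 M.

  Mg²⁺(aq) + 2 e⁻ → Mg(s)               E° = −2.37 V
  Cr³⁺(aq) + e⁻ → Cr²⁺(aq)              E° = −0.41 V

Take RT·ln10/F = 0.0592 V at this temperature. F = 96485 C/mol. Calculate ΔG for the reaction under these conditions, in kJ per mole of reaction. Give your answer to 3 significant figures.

−395 kJ/mol

With Cr³⁺/Cr²⁺ reduced at the cathode, E°cell = −0.41 − (−2.37) = +1.96 V and n = 2.
Here Q = ([Cr²⁺(aq)]^2·[Mg²⁺(aq)]) / [Cr³⁺(aq)]^2 = 0.00141 (log Q = −2.851), giving E = +1.96 − (0.0592/2)·(−2.851) = +2.0444 V.
Finally ΔG = −nFE = −(2)(96485 C/mol)(+2.0444 V) = −395 kJ/mol.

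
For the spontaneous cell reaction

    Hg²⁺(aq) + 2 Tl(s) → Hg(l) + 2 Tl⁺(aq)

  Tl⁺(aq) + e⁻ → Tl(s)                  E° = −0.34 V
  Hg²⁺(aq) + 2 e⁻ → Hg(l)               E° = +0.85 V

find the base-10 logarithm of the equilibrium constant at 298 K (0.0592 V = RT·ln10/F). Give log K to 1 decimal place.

log K = 40.2

The Hg²⁺/Hg couple is reduced (cathode); E°cell = +0.85 − (−0.34) = +1.19 V with n = 2.
At equilibrium E = 0, so log K = nE°cell / 0.0592 = (2)(+1.19) / 0.0592 = 40.2.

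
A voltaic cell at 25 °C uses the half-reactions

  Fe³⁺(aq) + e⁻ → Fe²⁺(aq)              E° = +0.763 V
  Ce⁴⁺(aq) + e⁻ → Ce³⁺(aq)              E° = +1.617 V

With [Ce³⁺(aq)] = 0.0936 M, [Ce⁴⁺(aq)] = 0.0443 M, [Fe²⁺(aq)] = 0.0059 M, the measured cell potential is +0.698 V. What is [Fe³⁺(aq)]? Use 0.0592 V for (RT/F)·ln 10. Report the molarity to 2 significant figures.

1.2 M

Ce⁴⁺/Ce³⁺ is the cathode (higher E°); E°cell = +1.617 − (+0.763) = +0.854 V with n = 1.
Since E = E° − (0.0592/n)·log Q, log Q = n(E° − E)/0.0592 = 2.635.
The balanced reaction is Ce⁴⁺(aq) + Fe²⁺(aq) → Ce³⁺(aq) + Fe³⁺(aq), so Q = ([Ce³⁺(aq)]·[Fe³⁺(aq)]) / ([Ce⁴⁺(aq)]·[Fe²⁺(aq)]).
Isolating [Fe³⁺(aq)] in Q = 10^{2.635} yields log [Fe³⁺(aq)] = 0.081, i.e. 1.2 M.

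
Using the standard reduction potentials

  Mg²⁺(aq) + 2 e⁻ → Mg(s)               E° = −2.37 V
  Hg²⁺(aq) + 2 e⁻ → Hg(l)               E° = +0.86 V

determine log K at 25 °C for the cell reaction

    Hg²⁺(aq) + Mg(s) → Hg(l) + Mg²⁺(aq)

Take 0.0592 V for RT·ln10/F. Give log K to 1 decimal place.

log K = 109.1

The Hg²⁺/Hg couple is reduced (cathode); E°cell = +0.86 − (−2.37) = +3.23 V with n = 2.
At equilibrium E = 0, so log K = nE°cell / 0.0592 = (2)(+3.23) / 0.0592 = 109.1.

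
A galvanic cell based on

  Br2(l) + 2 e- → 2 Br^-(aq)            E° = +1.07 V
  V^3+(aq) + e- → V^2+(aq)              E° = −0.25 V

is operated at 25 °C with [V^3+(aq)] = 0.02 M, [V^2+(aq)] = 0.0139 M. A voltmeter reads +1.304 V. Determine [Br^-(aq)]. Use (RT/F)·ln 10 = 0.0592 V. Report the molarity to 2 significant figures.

1.3 M

With Br₂/Br⁻ at the cathode and V³⁺/V²⁺ at the anode, E°cell = +1.07 − (−0.25) = +1.32 V (n = 2).
Rearranging E = E° − (0.0592/n)·log Q gives log Q = 2(+1.32 − (+1.304))/0.0592 = 0.541.
Balancing electrons gives Br2(l) + 2 V^2+(aq) → 2 Br^-(aq) + 2 V^3+(aq); thus Q = ([Br^-(aq)]^2·[V^3+(aq)]^2) / [V^2+(aq)]^2.
Solving for the unknown gives log [Br^-(aq)] = 0.112, so [Br^-(aq)] ≈ 1.3 M.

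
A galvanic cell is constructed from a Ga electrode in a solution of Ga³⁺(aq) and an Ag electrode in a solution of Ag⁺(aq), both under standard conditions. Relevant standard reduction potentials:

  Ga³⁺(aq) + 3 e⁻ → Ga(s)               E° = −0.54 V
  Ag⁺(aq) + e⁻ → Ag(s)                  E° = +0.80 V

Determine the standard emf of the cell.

The Ag⁺/Ag couple has the higher E°, so Ag ion is reduced (cathode) and Ga is oxidized (anode).
E°cell = E°(cathode) − E°(anode) = +0.80 − (−0.54) = +1.34 V.

+1.34 V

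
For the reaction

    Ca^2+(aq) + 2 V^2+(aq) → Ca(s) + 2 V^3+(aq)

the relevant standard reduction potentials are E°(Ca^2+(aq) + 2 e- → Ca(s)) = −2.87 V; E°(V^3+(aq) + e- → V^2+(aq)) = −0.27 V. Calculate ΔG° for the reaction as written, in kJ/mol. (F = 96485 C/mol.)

+502 kJ/mol

In the reaction as written Ca^2+(aq) is reduced, so the Ca²⁺/Ca couple is the cathode and V³⁺/V²⁺ is the anode.
E°cell = −2.87 − (−0.27) = −2.60 V; balancing electrons gives n = 2.
ΔG° = −nFE°cell = −(2)(96485)(−2.60) J/mol = +502 kJ/mol.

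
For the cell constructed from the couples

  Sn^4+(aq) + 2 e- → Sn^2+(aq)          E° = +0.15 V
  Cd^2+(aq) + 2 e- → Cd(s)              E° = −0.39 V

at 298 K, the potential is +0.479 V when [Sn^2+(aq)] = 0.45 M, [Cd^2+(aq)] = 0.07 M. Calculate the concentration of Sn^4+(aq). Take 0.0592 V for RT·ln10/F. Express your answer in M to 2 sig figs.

With Sn⁴⁺/Sn²⁺ at the cathode and Cd²⁺/Cd at the anode, E°cell = +0.15 − (−0.39) = +0.54 V (n = 2).
Rearranging E = E° − (0.0592/n)·log Q gives log Q = 2(+0.54 − (+0.479))/0.0592 = 2.061.
Balancing electrons gives Sn^4+(aq) + Cd(s) → Sn^2+(aq) + Cd^2+(aq); thus Q = ([Sn^2+(aq)]·[Cd^2+(aq)]) / [Sn^4+(aq)].
Substituting the known concentrations and solving, log [Sn^4+(aq)] = −3.563 and [Sn^4+(aq)] = 0.00027 M.

0.00027 M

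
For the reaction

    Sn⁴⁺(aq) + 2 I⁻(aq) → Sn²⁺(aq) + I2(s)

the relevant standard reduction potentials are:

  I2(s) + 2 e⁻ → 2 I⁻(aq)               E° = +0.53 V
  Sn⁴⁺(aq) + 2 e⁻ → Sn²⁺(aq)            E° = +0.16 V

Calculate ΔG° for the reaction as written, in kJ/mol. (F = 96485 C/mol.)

+71.4 kJ/mol

In the reaction as written Sn⁴⁺(aq) is reduced, so the Sn⁴⁺/Sn²⁺ couple is the cathode and I₂/I⁻ is the anode.
E°cell = +0.16 − (+0.53) = −0.37 V; balancing electrons gives n = 2.
ΔG° = −nFE°cell = −(2)(96485)(−0.37) J/mol = +71.4 kJ/mol.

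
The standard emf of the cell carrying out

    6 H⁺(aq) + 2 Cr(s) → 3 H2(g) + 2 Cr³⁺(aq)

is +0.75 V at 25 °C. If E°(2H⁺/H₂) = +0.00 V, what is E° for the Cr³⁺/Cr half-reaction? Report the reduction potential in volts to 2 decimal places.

−0.75 V

In the reaction as written the 2H⁺/H₂ couple is reduced (cathode) and Cr³⁺/Cr is oxidized (anode), so E°cell = E°(2H⁺/H₂) − E°(Cr³⁺/Cr).
E°(Cr³⁺/Cr) = E°(cathode) − E°cell = +0.00 − (+0.75) = −0.75 V.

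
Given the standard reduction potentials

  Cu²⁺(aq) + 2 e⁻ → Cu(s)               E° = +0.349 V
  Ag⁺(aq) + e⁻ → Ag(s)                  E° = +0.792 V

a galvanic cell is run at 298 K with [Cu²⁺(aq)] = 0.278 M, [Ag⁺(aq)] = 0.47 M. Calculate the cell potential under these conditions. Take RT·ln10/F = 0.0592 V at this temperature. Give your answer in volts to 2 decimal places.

+0.44 V

Since E°(Ag⁺/Ag) > E°(Cu²⁺/Cu), Ag⁺/Ag serves as the cathode.
E°cell = +0.792 − (+0.349) = +0.443 V, with n = 2 electrons transferred.
The balanced reaction is 2 Ag⁺(aq) + Cu(s) → 2 Ag(s) + Cu²⁺(aq), so Q = [Cu²⁺(aq)] / [Ag⁺(aq)]^2 = 1.26 and log Q = 0.100.
E = E° − (0.0592/n)·log Q = +0.443 − (0.0592/2)(0.100) = +0.44 V.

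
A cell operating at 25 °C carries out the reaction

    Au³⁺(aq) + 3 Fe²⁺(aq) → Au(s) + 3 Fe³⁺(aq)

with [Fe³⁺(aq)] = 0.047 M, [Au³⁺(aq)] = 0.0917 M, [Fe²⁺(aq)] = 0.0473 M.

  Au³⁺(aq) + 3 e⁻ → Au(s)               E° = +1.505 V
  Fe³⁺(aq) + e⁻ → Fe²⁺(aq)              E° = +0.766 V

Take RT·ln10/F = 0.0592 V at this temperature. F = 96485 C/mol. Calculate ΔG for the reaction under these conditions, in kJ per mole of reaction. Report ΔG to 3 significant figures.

−208 kJ/mol

E°cell = +1.505 − (+0.766) = +0.739 V; the balanced reaction transfers n = 3 electrons.
The reaction quotient is [Fe³⁺(aq)]^3 / ([Au³⁺(aq)]·[Fe²⁺(aq)]^3) = 10.7; by Nernst, E = +0.739 − (0.0592/3)(1.029) = +0.7187 V.
Finally ΔG = −nFE = −(3)(96485 C/mol)(+0.7187 V) = −208 kJ/mol.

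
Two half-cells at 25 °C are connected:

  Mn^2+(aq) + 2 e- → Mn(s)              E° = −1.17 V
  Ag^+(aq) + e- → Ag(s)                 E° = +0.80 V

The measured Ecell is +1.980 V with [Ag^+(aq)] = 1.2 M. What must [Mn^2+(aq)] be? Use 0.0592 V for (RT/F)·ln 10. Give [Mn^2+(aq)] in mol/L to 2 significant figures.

0.66 M

With Ag⁺/Ag at the cathode and Mn²⁺/Mn at the anode, E°cell = +0.80 − (−1.17) = +1.97 V (n = 2).
Rearranging E = E° − (0.0592/n)·log Q gives log Q = 2(+1.97 − (+1.980))/0.0592 = −0.338.
The balanced reaction is 2 Ag^+(aq) + Mn(s) → 2 Ag(s) + Mn^2+(aq), so Q = [Mn^2+(aq)] / [Ag^+(aq)]^2.
Isolating [Mn^2+(aq)] in Q = 10^{−0.338} yields log [Mn^2+(aq)] = −0.180, i.e. 0.66 M.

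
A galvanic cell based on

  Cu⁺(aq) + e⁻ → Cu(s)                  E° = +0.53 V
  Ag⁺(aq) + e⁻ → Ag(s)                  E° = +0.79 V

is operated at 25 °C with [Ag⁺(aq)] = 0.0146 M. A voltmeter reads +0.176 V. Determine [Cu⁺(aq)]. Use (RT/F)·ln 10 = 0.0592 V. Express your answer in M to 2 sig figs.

0.38 M

The Ag⁺/Ag couple has the larger reduction potential, so it is the cathode: E°cell = +0.79 − (+0.53) = +0.26 V and n = 1.
From the Nernst equation, log Q = n(E° − E)/0.0592 = 1·(+0.26 − (+0.176))/0.0592 = 1.419.
Balancing electrons gives Ag⁺(aq) + Cu(s) → Ag(s) + Cu⁺(aq); thus Q = [Cu⁺(aq)] / [Ag⁺(aq)].
Solving for the unknown gives log [Cu⁺(aq)] = −0.417, so [Cu⁺(aq)] ≈ 0.38 M.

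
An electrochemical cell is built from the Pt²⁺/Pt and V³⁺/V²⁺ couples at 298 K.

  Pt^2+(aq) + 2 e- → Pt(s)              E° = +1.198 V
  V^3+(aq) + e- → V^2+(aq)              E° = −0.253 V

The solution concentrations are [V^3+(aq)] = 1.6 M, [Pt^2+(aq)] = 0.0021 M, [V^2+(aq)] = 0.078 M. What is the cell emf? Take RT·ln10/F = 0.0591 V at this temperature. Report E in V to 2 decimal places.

Pt²⁺/Pt is reduced (cathode, E° = +1.198 V) and V³⁺/V²⁺ is oxidized (anode).
The standard potential is +1.198 − (−0.253) = +1.451 V and the balanced reaction transfers n = 2 electrons.
Balancing gives Pt^2+(aq) + 2 V^2+(aq) → Pt(s) + 2 V^3+(aq); hence Q = [V^3+(aq)]^2 / ([Pt^2+(aq)]·[V^2+(aq)]^2) = 2×10^5 (log Q = 5.302).
E = E° − (0.0591/n)·log Q = +1.451 − (0.0591/2)(5.302) = +1.29 V.

+1.29 V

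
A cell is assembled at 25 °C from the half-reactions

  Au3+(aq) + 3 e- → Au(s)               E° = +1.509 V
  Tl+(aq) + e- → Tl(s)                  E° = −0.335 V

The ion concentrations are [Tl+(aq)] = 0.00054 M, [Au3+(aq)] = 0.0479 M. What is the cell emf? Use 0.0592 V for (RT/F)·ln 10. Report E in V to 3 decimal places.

+2.011 V

Since E°(Au³⁺/Au) > E°(Tl⁺/Tl), Au³⁺/Au serves as the cathode.
The standard potential is +1.509 − (−0.335) = +1.844 V and the balanced reaction transfers n = 3 electrons.
For the overall reaction Au3+(aq) + 3 Tl(s) → Au(s) + 3 Tl+(aq), Q = [Tl+(aq)]^3 / [Au3+(aq)] = 3.29×10^−9, giving log Q = −8.483.
E = E° − (0.0592/n)·log Q = +1.844 − (0.0592/3)(−8.483) = +2.011 V.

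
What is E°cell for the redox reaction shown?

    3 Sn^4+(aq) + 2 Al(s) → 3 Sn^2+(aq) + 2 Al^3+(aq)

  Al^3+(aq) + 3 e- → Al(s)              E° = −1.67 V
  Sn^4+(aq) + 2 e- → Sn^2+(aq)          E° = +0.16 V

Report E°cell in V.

Sn^4+(aq) gains electrons, so the Sn⁴⁺/Sn²⁺ couple is the cathode; the Al³⁺/Al couple is the anode.
E°cell = E°(cathode) − E°(anode) = +0.16 − (−1.67) = +1.83 V.

+1.83 V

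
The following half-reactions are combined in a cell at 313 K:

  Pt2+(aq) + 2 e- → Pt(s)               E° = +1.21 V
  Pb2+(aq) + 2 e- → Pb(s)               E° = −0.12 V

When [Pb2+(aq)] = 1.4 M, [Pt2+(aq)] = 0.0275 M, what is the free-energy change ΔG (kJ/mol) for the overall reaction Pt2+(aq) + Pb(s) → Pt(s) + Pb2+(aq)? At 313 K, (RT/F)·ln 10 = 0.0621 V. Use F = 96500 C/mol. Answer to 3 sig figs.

The standard cell potential is +1.21 − (−0.12) = +1.33 V, with n = 2 electrons in the balanced equation.
Q = [Pb2+(aq)] / [Pt2+(aq)] = 50.9, so log Q = 1.707 and E = +1.33 − (0.0621/2)(1.707) = +1.2770 V.
Finally ΔG = −nFE = −(2)(96500 C/mol)(+1.2770 V) = −246 kJ/mol.

−246 kJ/mol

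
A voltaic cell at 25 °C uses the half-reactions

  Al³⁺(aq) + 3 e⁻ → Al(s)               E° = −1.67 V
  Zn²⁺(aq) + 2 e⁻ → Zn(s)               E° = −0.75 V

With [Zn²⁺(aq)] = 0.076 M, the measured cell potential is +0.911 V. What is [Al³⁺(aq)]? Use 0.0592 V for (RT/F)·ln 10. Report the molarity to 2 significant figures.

0.060 M

Zn²⁺/Zn is the cathode (higher E°); E°cell = −0.75 − (−1.67) = +0.92 V with n = 6.
From the Nernst equation, log Q = n(E° − E)/0.0592 = 6·(+0.92 − (+0.911))/0.0592 = 0.912.
Balancing electrons gives 3 Zn²⁺(aq) + 2 Al(s) → 3 Zn(s) + 2 Al³⁺(aq); thus Q = [Al³⁺(aq)]^2 / [Zn²⁺(aq)]^3.
Substituting the known concentrations and solving, log [Al³⁺(aq)] = −1.223 and [Al³⁺(aq)] = 0.060 M.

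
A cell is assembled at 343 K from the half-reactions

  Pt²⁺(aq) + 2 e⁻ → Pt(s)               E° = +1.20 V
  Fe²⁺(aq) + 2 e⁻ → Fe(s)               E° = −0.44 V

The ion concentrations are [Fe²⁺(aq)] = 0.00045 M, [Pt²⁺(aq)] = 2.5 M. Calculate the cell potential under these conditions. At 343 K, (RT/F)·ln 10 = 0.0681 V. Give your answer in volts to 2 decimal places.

+1.77 V

The Pt²⁺/Pt couple has the more positive E°, so it is the cathode; Fe²⁺/Fe is the anode.
E°cell = E°cat − E°an = +1.20 − (−0.44) = +1.64 V; n = 2.
For the overall reaction Pt²⁺(aq) + Fe(s) → Pt(s) + Fe²⁺(aq), Q = [Fe²⁺(aq)] / [Pt²⁺(aq)] = 0.00018, giving log Q = −3.745.
By the Nernst equation, E = +1.64 − (0.0681/2)·(−3.745) = +1.77 V.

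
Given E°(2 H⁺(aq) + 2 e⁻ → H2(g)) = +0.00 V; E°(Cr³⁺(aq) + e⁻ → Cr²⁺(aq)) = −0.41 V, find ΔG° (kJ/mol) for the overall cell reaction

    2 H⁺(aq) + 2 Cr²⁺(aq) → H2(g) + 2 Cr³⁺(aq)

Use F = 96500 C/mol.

In the reaction as written H⁺(aq) is reduced, so the 2H⁺/H₂ couple is the cathode and Cr³⁺/Cr²⁺ is the anode.
E°cell = +0.00 − (−0.41) = +0.41 V; balancing electrons gives n = 2.
ΔG° = −nFE°cell = −(2)(96500)(+0.41) J/mol = −79.1 kJ/mol.

−79.1 kJ/mol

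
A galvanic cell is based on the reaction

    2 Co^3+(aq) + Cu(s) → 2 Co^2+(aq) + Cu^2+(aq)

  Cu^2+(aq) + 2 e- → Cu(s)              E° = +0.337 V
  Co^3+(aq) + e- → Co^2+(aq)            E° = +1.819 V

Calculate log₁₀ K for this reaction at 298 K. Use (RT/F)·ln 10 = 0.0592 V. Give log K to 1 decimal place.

The Co³⁺/Co²⁺ couple is reduced (cathode); E°cell = +1.819 − (+0.337) = +1.482 V with n = 2.
At equilibrium E = 0, so log K = nE°cell / 0.0592 = (2)(+1.482) / 0.0592 = 50.1.

log K = 50.1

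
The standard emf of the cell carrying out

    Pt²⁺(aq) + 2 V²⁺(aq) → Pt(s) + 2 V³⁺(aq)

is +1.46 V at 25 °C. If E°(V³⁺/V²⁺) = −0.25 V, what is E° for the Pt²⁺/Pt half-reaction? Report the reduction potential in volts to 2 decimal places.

In the reaction as written the Pt²⁺/Pt couple is reduced (cathode) and V³⁺/V²⁺ is oxidized (anode), so E°cell = E°(Pt²⁺/Pt) − E°(V³⁺/V²⁺).
E°(Pt²⁺/Pt) = E°cell + E°(anode) = +1.46 + (−0.25) = +1.21 V.

+1.21 V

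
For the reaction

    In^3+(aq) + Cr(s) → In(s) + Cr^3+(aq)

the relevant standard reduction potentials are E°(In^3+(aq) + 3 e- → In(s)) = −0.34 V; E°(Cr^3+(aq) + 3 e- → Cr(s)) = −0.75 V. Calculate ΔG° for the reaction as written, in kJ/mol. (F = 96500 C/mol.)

−119 kJ/mol

In the reaction as written In^3+(aq) is reduced, so the In³⁺/In couple is the cathode and Cr³⁺/Cr is the anode.
E°cell = −0.34 − (−0.75) = +0.41 V; balancing electrons gives n = 3.
ΔG° = −nFE°cell = −(3)(96500)(+0.41) J/mol = −119 kJ/mol.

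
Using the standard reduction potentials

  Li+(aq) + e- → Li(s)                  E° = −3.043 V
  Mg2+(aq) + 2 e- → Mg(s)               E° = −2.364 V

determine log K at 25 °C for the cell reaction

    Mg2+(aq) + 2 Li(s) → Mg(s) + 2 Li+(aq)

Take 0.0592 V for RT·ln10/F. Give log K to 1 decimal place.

log K = 22.9

The Mg²⁺/Mg couple is reduced (cathode); E°cell = −2.364 − (−3.043) = +0.679 V with n = 2.
At equilibrium E = 0, so log K = nE°cell / 0.0592 = (2)(+0.679) / 0.0592 = 22.9.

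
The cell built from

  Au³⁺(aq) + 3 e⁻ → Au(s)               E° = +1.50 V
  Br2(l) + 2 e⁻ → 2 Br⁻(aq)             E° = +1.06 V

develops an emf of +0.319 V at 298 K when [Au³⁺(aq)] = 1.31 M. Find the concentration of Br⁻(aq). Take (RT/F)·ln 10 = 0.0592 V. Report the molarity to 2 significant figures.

0.0083 M

The Au³⁺/Au couple has the larger reduction potential, so it is the cathode: E°cell = +1.50 − (+1.06) = +0.44 V and n = 6.
Since E = E° − (0.0592/n)·log Q, log Q = n(E° − E)/0.0592 = 12.264.
Balancing electrons gives 2 Au³⁺(aq) + 6 Br⁻(aq) → 2 Au(s) + 3 Br2(l); thus Q = 1 / ([Au³⁺(aq)]^2·[Br⁻(aq)]^6).
Isolating [Br⁻(aq)] in Q = 10^{12.264} yields log [Br⁻(aq)] = −2.083, i.e. 0.0083 M.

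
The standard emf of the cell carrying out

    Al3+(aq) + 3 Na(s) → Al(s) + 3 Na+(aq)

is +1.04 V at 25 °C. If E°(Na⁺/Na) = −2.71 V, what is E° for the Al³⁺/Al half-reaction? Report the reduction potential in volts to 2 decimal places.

In the reaction as written the Al³⁺/Al couple is reduced (cathode) and Na⁺/Na is oxidized (anode), so E°cell = E°(Al³⁺/Al) − E°(Na⁺/Na).
E°(Al³⁺/Al) = E°cell + E°(anode) = +1.04 + (−2.71) = −1.67 V.

−1.67 V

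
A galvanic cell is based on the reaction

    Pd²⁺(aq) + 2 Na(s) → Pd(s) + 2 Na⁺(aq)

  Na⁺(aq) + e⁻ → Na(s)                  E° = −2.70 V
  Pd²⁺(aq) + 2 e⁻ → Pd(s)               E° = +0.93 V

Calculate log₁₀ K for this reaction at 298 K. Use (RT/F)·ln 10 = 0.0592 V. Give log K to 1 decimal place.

log K = 122.6

The Pd²⁺/Pd couple is reduced (cathode); E°cell = +0.93 − (−2.70) = +3.63 V with n = 2.
At equilibrium E = 0, so log K = nE°cell / 0.0592 = (2)(+3.63) / 0.0592 = 122.6.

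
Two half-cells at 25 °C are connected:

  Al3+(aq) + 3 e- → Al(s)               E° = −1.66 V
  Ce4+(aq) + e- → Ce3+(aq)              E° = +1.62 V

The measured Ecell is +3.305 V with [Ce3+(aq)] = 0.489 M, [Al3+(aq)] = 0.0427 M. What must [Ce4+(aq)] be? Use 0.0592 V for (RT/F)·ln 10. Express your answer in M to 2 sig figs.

0.45 M

Ce⁴⁺/Ce³⁺ is the cathode (higher E°); E°cell = +1.62 − (−1.66) = +3.28 V with n = 3.
Rearranging E = E° − (0.0592/n)·log Q gives log Q = 3(+3.28 − (+3.305))/0.0592 = −1.267.
For 3 Ce4+(aq) + Al(s) → 3 Ce3+(aq) + Al3+(aq), the reaction quotient is Q = ([Ce3+(aq)]^3·[Al3+(aq)]) / [Ce4+(aq)]^3.
Substituting the known concentrations and solving, log [Ce4+(aq)] = −0.345 and [Ce4+(aq)] = 0.45 M.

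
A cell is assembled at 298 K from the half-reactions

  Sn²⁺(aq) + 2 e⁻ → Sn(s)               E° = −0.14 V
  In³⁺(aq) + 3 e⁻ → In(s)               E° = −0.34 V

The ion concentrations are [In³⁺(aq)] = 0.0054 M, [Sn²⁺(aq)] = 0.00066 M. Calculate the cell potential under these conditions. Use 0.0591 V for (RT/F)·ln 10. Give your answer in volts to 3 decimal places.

+0.151 V

The Sn²⁺/Sn couple has the more positive E°, so it is the cathode; In³⁺/In is the anode.
E°cell = −0.14 − (−0.34) = +0.20 V, with n = 6 electrons transferred.
For the overall reaction 3 Sn²⁺(aq) + 2 In(s) → 3 Sn(s) + 2 In³⁺(aq), Q = [In³⁺(aq)]^2 / [Sn²⁺(aq)]^3 = 1.01×10^5, giving log Q = 5.006.
E = E° − (0.0591/n)·log Q = +0.20 − (0.0591/6)(5.006) = +0.151 V.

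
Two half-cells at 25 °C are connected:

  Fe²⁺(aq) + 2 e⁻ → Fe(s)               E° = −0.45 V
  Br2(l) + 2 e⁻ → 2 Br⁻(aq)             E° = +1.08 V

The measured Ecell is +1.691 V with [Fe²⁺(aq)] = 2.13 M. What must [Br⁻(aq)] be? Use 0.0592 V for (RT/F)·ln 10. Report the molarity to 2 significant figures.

0.0013 M

With Br₂/Br⁻ at the cathode and Fe²⁺/Fe at the anode, E°cell = +1.08 − (−0.45) = +1.53 V (n = 2).
Since E = E° − (0.0592/n)·log Q, log Q = n(E° − E)/0.0592 = −5.439.
For Br2(l) + Fe(s) → 2 Br⁻(aq) + Fe²⁺(aq), the reaction quotient is Q = [Br⁻(aq)]^2·[Fe²⁺(aq)].
Solving for the unknown gives log [Br⁻(aq)] = −2.884, so [Br⁻(aq)] ≈ 0.0013 M.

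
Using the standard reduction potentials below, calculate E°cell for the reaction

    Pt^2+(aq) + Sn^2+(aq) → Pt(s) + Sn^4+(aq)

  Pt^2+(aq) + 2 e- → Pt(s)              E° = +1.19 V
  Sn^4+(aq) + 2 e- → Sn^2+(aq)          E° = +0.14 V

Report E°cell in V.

+1.05 V

In the reaction as written, Pt^2+(aq) is reduced (cathode) and Sn^4+(aq) is produced by oxidation at the anode.
E°cell = E°(cathode) − E°(anode) = +1.19 − (+0.14) = +1.05 V.
The positive value indicates the reaction is spontaneous as written.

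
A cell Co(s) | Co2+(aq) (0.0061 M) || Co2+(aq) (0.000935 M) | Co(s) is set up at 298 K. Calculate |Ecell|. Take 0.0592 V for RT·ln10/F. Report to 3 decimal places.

For a concentration cell E°cell = 0, since both electrodes use the same couple.
The compartment with the higher Co2+(aq) concentration (0.0061 M) acts as the cathode; ions are reduced there and produced at the dilute (0.000935 M) anode.
With n = 2, Ecell = −(0.0592/2)·log([dilute]/[conc]) = −(0.0592/2)·log(0.000935/0.0061) = +0.024 V.

0.024 V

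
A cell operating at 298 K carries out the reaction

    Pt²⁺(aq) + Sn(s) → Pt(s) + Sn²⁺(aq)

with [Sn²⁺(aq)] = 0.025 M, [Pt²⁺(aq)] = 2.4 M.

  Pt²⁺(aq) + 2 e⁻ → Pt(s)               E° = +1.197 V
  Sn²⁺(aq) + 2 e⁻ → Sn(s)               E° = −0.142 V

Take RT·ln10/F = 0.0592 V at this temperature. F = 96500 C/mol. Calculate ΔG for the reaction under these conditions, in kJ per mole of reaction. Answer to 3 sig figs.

With Pt²⁺/Pt reduced at the cathode, E°cell = +1.197 − (−0.142) = +1.339 V and n = 2.
Q = [Sn²⁺(aq)] / [Pt²⁺(aq)] = 0.0104, so log Q = −1.982 and E = +1.339 − (0.0592/2)(−1.982) = +1.3977 V.
Finally ΔG = −nFE = −(2)(96500 C/mol)(+1.3977 V) = −270 kJ/mol.

−270 kJ/mol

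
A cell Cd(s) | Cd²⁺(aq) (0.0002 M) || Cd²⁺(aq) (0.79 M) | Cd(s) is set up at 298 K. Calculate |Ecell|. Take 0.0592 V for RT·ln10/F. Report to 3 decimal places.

For a concentration cell E°cell = 0, since both electrodes use the same couple.
The compartment with the higher Cd²⁺(aq) concentration (0.79 M) acts as the cathode; ions are reduced there and produced at the dilute (0.0002 M) anode.
With n = 2, Ecell = −(0.0592/2)·log([dilute]/[conc]) = −(0.0592/2)·log(0.0002/0.79) = +0.106 V.

0.106 V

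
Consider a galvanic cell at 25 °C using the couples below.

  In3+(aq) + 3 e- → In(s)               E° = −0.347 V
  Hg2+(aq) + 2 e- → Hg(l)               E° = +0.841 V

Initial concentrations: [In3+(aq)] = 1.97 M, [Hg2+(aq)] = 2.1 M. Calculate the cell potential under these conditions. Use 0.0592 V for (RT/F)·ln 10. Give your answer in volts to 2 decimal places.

Hg²⁺/Hg is reduced (cathode, E° = +0.841 V) and In³⁺/In is oxidized (anode).
The standard potential is +0.841 − (−0.347) = +1.188 V and the balanced reaction transfers n = 6 electrons.
For the overall reaction 3 Hg2+(aq) + 2 In(s) → 3 Hg(l) + 2 In3+(aq), Q = [In3+(aq)]^2 / [Hg2+(aq)]^3 = 0.419, giving log Q = −0.378.
By the Nernst equation, E = +1.188 − (0.0592/6)·(−0.378) = +1.19 V.

+1.19 V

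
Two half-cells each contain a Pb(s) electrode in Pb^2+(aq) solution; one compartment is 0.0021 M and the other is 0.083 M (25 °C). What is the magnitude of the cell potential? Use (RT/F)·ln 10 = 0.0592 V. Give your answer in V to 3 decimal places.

0.047 V

For a concentration cell E°cell = 0, since both electrodes use the same couple.
The compartment with the higher Pb^2+(aq) concentration (0.083 M) acts as the cathode; ions are reduced there and produced at the dilute (0.0021 M) anode.
With n = 2, Ecell = −(0.0592/2)·log([dilute]/[conc]) = −(0.0592/2)·log(0.0021/0.083) = +0.047 V.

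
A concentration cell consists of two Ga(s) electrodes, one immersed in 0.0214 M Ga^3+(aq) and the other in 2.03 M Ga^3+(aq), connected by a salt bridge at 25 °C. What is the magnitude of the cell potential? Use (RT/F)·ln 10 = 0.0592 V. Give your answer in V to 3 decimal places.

0.039 V

For a concentration cell E°cell = 0, since both electrodes use the same couple.
The compartment with the higher Ga^3+(aq) concentration (2.03 M) acts as the cathode; ions are reduced there and produced at the dilute (0.0214 M) anode.
With n = 3, Ecell = −(0.0592/3)·log([dilute]/[conc]) = −(0.0592/3)·log(0.0214/2.03) = +0.039 V.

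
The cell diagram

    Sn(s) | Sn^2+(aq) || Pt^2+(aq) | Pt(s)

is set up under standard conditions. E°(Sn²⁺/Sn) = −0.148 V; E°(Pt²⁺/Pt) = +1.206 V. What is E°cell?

+1.354 V

By convention the left-hand electrode in cell notation is the anode (oxidation) and the right-hand electrode is the cathode (reduction).
E°cell = E°(right) − E°(left) = +1.206 − (−0.148) = +1.354 V.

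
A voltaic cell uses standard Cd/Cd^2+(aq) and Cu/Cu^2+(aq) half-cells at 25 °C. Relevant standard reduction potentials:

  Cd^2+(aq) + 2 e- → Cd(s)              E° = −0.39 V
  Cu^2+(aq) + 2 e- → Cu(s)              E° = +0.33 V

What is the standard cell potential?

Of the two couples in this cell, the one with the more positive reduction potential is reduced at the cathode: here that is Cu²⁺/Cu (+0.33 V); Cd²⁺/Cd (−0.39 V) is the anode.
E°cell = E°(cathode) − E°(anode) = +0.33 − (−0.39) = +0.72 V.

+0.72 V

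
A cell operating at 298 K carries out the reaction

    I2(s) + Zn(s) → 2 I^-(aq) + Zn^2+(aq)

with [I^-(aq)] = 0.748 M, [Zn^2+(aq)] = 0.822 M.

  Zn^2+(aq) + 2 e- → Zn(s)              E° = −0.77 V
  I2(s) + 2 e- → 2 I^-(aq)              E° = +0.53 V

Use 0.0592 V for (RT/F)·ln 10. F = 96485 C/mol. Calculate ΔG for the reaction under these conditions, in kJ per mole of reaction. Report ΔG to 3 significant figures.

−253 kJ/mol

The standard cell potential is +0.53 − (−0.77) = +1.30 V, with n = 2 electrons in the balanced equation.
The reaction quotient is [I^-(aq)]^2·[Zn^2+(aq)] = 0.46; by Nernst, E = +1.30 − (0.0592/2)(−0.337) = +1.3100 V.
Finally ΔG = −nFE = −(2)(96485 C/mol)(+1.3100 V) = −253 kJ/mol.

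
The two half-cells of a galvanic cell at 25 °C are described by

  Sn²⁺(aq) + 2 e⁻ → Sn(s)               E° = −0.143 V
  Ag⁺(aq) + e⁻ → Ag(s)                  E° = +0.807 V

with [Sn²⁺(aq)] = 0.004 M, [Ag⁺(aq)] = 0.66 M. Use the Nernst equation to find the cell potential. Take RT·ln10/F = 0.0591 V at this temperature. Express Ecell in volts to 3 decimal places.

Since E°(Ag⁺/Ag) > E°(Sn²⁺/Sn), Ag⁺/Ag serves as the cathode.
E°cell = E°cat − E°an = +0.807 − (−0.143) = +0.950 V; n = 2.
The balanced reaction is 2 Ag⁺(aq) + Sn(s) → 2 Ag(s) + Sn²⁺(aq), so Q = [Sn²⁺(aq)] / [Ag⁺(aq)]^2 = 0.00918 and log Q = −2.037.
By the Nernst equation, E = +0.950 − (0.0591/2)·(−2.037) = +1.010 V.

+1.010 V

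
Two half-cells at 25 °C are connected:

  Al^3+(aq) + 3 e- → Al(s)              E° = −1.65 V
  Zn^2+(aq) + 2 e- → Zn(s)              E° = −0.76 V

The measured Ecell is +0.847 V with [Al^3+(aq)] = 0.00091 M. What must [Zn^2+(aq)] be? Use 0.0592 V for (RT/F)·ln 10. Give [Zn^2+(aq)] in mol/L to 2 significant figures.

Zn²⁺/Zn is the cathode (higher E°); E°cell = −0.76 − (−1.65) = +0.89 V with n = 6.
Rearranging E = E° − (0.0592/n)·log Q gives log Q = 6(+0.89 − (+0.847))/0.0592 = 4.358.
Balancing electrons gives 3 Zn^2+(aq) + 2 Al(s) → 3 Zn(s) + 2 Al^3+(aq); thus Q = [Al^3+(aq)]^2 / [Zn^2+(aq)]^3.
Solving for the unknown gives log [Zn^2+(aq)] = −3.480, so [Zn^2+(aq)] ≈ 0.00033 M.

0.00033 M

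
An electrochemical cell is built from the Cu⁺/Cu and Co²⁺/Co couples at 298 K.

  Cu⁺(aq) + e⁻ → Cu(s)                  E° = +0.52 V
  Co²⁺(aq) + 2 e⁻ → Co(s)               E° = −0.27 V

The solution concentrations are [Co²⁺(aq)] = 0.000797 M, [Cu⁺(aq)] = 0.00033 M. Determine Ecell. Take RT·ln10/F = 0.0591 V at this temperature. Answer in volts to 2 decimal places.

+0.68 V

The Cu⁺/Cu couple has the more positive E°, so it is the cathode; Co²⁺/Co is the anode.
E°cell = +0.52 − (−0.27) = +0.79 V, with n = 2 electrons transferred.
For the overall reaction 2 Cu⁺(aq) + Co(s) → 2 Cu(s) + Co²⁺(aq), Q = [Co²⁺(aq)] / [Cu⁺(aq)]^2 = 7.32×10^3, giving log Q = 3.864.
By the Nernst equation, E = +0.79 − (0.0591/2)·(3.864) = +0.68 V.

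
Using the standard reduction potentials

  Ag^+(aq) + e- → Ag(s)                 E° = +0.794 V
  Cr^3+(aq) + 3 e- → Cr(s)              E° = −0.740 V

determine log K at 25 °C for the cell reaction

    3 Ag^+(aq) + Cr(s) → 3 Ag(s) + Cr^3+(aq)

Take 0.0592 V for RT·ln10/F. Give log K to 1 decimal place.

log K = 77.7

The Ag⁺/Ag couple is reduced (cathode); E°cell = +0.794 − (−0.740) = +1.534 V with n = 3.
At equilibrium E = 0, so log K = nE°cell / 0.0592 = (3)(+1.534) / 0.0592 = 77.7.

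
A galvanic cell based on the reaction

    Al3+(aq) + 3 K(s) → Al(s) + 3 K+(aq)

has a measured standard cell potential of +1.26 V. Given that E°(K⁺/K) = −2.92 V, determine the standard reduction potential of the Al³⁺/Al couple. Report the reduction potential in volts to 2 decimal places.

−1.66 V

In the reaction as written the Al³⁺/Al couple is reduced (cathode) and K⁺/K is oxidized (anode), so E°cell = E°(Al³⁺/Al) − E°(K⁺/K).
E°(Al³⁺/Al) = E°cell + E°(anode) = +1.26 + (−2.92) = −1.66 V.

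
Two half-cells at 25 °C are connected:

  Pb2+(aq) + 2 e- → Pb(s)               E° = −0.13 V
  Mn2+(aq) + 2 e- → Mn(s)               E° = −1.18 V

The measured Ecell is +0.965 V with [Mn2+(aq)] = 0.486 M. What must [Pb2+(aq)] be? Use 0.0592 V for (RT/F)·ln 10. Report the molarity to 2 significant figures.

The Pb²⁺/Pb couple has the larger reduction potential, so it is the cathode: E°cell = −0.13 − (−1.18) = +1.05 V and n = 2.
From the Nernst equation, log Q = n(E° − E)/0.0592 = 2·(+1.05 − (+0.965))/0.0592 = 2.872.
Balancing electrons gives Pb2+(aq) + Mn(s) → Pb(s) + Mn2+(aq); thus Q = [Mn2+(aq)] / [Pb2+(aq)].
Isolating [Pb2+(aq)] in Q = 10^{2.872} yields log [Pb2+(aq)] = −3.185, i.e. 0.00065 M.

0.00065 M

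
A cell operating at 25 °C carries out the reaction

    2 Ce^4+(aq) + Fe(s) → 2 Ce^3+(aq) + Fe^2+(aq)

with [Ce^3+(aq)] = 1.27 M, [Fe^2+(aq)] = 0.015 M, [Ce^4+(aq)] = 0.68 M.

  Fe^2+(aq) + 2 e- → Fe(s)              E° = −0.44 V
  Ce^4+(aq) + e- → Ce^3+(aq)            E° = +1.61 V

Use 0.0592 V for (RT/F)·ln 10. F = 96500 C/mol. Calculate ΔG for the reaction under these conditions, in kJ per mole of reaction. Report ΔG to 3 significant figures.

The standard cell potential is +1.61 − (−0.44) = +2.05 V, with n = 2 electrons in the balanced equation.
The reaction quotient is ([Ce^3+(aq)]^2·[Fe^2+(aq)]) / [Ce^4+(aq)]^2 = 0.0523; by Nernst, E = +2.05 − (0.0592/2)(−1.281) = +2.0879 V.
Then ΔG = −nFE = −2 × 96500 × +2.0879 J/mol = −403 kJ/mol.

−403 kJ/mol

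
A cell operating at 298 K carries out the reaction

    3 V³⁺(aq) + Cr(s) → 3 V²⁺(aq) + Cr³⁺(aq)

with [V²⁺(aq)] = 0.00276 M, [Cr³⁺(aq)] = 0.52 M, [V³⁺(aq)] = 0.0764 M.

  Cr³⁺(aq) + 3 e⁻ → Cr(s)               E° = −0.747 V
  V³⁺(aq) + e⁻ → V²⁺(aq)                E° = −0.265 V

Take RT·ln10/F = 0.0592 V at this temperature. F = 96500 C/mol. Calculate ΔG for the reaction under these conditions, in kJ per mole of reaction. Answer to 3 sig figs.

With V³⁺/V²⁺ reduced at the cathode, E°cell = −0.265 − (−0.747) = +0.482 V and n = 3.
Here Q = ([V²⁺(aq)]^3·[Cr³⁺(aq)]) / [V³⁺(aq)]^3 = 2.45×10^−5 (log Q = −4.611), giving E = +0.482 − (0.0592/3)·(−4.611) = +0.5730 V.
ΔG = −nFE = −(3)(96500)(+0.5730) J/mol = −166 kJ/mol.

−166 kJ/mol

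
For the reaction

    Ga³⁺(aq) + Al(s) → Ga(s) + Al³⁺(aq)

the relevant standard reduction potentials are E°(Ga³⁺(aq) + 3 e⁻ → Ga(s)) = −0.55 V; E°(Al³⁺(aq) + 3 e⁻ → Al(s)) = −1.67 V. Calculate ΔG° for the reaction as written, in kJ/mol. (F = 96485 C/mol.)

In the reaction as written Ga³⁺(aq) is reduced, so the Ga³⁺/Ga couple is the cathode and Al³⁺/Al is the anode.
E°cell = −0.55 − (−1.67) = +1.12 V; balancing electrons gives n = 3.
ΔG° = −nFE°cell = −(3)(96485)(+1.12) J/mol = −324 kJ/mol.

−324 kJ/mol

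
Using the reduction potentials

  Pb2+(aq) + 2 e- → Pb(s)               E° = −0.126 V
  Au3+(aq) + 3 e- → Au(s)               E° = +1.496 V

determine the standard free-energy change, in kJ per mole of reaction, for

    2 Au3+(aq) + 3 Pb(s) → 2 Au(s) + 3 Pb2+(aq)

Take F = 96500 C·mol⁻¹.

−939 kJ/mol

In the reaction as written Au3+(aq) is reduced, so the Au³⁺/Au couple is the cathode and Pb²⁺/Pb is the anode.
E°cell = +1.496 − (−0.126) = +1.622 V; balancing electrons gives n = 6.
ΔG° = −nFE°cell = −(6)(96500)(+1.622) J/mol = −939 kJ/mol.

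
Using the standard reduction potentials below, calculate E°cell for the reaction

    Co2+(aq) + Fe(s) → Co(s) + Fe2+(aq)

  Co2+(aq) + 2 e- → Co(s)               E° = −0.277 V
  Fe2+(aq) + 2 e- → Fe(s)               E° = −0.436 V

+0.159 V

Co2+(aq) gains electrons, so the Co²⁺/Co couple is the cathode; the Fe²⁺/Fe couple is the anode.
E°cell = E°(cathode) − E°(anode) = −0.277 − (−0.436) = +0.159 V.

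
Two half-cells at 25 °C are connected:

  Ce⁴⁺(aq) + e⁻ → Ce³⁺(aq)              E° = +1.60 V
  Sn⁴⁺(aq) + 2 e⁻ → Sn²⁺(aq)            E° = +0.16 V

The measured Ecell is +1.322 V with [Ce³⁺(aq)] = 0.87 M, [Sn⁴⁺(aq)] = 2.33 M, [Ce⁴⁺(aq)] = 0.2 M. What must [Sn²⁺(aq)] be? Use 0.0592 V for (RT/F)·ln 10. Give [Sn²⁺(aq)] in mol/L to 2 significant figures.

The Ce⁴⁺/Ce³⁺ couple has the larger reduction potential, so it is the cathode: E°cell = +1.60 − (+0.16) = +1.44 V and n = 2.
From the Nernst equation, log Q = n(E° − E)/0.0592 = 2·(+1.44 − (+1.322))/0.0592 = 3.986.
For 2 Ce⁴⁺(aq) + Sn²⁺(aq) → 2 Ce³⁺(aq) + Sn⁴⁺(aq), the reaction quotient is Q = ([Ce³⁺(aq)]^2·[Sn⁴⁺(aq)]) / ([Ce⁴⁺(aq)]^2·[Sn²⁺(aq)]).
Solving for the unknown gives log [Sn²⁺(aq)] = −2.342, so [Sn²⁺(aq)] ≈ 0.0045 M.

0.0045 M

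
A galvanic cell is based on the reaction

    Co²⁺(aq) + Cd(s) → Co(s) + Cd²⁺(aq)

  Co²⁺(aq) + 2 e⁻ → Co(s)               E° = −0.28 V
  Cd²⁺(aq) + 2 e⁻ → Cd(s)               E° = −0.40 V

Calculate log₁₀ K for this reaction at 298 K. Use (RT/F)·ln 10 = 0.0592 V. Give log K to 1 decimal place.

The Co²⁺/Co couple is reduced (cathode); E°cell = −0.28 − (−0.40) = +0.12 V with n = 2.
At equilibrium E = 0, so log K = nE°cell / 0.0592 = (2)(+0.12) / 0.0592 = 4.1.

log K = 4.1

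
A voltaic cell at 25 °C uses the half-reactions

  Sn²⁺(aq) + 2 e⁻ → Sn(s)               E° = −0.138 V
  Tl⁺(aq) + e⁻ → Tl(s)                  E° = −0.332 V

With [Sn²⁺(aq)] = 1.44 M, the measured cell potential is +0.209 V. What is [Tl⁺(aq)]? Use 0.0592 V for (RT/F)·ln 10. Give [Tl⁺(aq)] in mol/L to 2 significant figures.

0.67 M

With Sn²⁺/Sn at the cathode and Tl⁺/Tl at the anode, E°cell = −0.138 − (−0.332) = +0.194 V (n = 2).
Since E = E° − (0.0592/n)·log Q, log Q = n(E° − E)/0.0592 = −0.507.
Balancing electrons gives Sn²⁺(aq) + 2 Tl(s) → Sn(s) + 2 Tl⁺(aq); thus Q = [Tl⁺(aq)]^2 / [Sn²⁺(aq)].
Isolating [Tl⁺(aq)] in Q = 10^{−0.507} yields log [Tl⁺(aq)] = −0.174, i.e. 0.67 M.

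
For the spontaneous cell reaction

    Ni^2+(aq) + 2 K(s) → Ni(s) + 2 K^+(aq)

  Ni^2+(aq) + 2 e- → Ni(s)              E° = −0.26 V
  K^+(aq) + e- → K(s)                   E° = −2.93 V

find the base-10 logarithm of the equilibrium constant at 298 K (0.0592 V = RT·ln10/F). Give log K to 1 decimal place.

The Ni²⁺/Ni couple is reduced (cathode); E°cell = −0.26 − (−2.93) = +2.67 V with n = 2.
At equilibrium E = 0, so log K = nE°cell / 0.0592 = (2)(+2.67) / 0.0592 = 90.2.

log K = 90.2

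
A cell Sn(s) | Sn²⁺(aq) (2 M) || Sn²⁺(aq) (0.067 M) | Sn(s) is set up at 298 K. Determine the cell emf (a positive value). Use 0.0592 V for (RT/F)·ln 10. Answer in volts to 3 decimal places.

0.044 V

For a concentration cell E°cell = 0, since both electrodes use the same couple.
The compartment with the higher Sn²⁺(aq) concentration (2 M) acts as the cathode; ions are reduced there and produced at the dilute (0.067 M) anode.
With n = 2, Ecell = −(0.0592/2)·log([dilute]/[conc]) = −(0.0592/2)·log(0.067/2) = +0.044 V.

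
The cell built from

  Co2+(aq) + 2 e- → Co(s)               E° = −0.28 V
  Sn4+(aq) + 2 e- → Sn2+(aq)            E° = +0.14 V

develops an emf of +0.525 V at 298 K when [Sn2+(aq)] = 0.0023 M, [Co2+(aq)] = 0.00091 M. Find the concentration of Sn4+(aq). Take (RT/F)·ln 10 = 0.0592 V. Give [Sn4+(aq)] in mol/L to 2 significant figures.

0.0074 M

With Sn⁴⁺/Sn²⁺ at the cathode and Co²⁺/Co at the anode, E°cell = +0.14 − (−0.28) = +0.42 V (n = 2).
Rearranging E = E° − (0.0592/n)·log Q gives log Q = 2(+0.42 − (+0.525))/0.0592 = −3.547.
For Sn4+(aq) + Co(s) → Sn2+(aq) + Co2+(aq), the reaction quotient is Q = ([Sn2+(aq)]·[Co2+(aq)]) / [Sn4+(aq)].
Solving for the unknown gives log [Sn4+(aq)] = −2.132, so [Sn4+(aq)] ≈ 0.0074 M.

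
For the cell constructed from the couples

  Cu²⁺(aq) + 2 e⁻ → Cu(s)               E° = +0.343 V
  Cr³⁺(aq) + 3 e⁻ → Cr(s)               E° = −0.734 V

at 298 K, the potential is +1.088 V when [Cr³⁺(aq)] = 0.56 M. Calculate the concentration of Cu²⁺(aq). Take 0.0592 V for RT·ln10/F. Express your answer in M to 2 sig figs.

1.6 M

Cu²⁺/Cu is the cathode (higher E°); E°cell = +0.343 − (−0.734) = +1.077 V with n = 6.
Since E = E° − (0.0592/n)·log Q, log Q = n(E° − E)/0.0592 = −1.115.
Balancing electrons gives 3 Cu²⁺(aq) + 2 Cr(s) → 3 Cu(s) + 2 Cr³⁺(aq); thus Q = [Cr³⁺(aq)]^2 / [Cu²⁺(aq)]^3.
Substituting the known concentrations and solving, log [Cu²⁺(aq)] = 0.204 and [Cu²⁺(aq)] = 1.6 M.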